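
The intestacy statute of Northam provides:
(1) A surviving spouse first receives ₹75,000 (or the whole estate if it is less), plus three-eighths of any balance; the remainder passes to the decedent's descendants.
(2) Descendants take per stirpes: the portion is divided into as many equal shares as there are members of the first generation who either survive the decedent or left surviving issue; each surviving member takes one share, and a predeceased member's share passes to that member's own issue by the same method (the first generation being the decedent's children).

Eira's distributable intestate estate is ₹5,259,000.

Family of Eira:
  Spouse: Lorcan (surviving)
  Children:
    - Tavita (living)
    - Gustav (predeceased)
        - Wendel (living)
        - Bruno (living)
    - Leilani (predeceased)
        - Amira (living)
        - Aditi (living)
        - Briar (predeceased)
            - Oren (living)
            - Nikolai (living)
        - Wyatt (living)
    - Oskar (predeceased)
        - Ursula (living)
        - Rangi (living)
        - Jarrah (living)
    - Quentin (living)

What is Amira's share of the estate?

Lorcan first takes ₹75,000, leaving a balance of ₹5,184,000. Lorcan then takes three-eighths of the balance (₹1,944,000), for a total of ₹2,019,000. The remaining ₹3,240,000 passes to the descendants.
The descendants' portion (₹3,240,000) is divided into 5 shares of ₹648,000: Tavita and Quentin each take ₹648,000; Gustav's ₹648,000 share passes to Gustav's issue; Leilani's ₹648,000 share passes to Leilani's issue; Oskar's ₹648,000 share passes to Oskar's issue.
Gustav's share (₹648,000) is divided into 2 shares of ₹324,000: Wendel and Bruno each take ₹324,000.
Leilani's share (₹648,000) is divided into 4 shares of ₹162,000: Amira, Aditi, and Wyatt each take ₹162,000; Briar's ₹162,000 share passes to Briar's issue.
Briar's share (₹162,000) is divided into 2 shares of ₹81,000: Oren and Nikolai each take ₹81,000.
Oskar's share (₹648,000) is divided into 3 shares of ₹216,000: Ursula, Rangi, and Jarrah each take ₹216,000.

Amira receives ₹162,000.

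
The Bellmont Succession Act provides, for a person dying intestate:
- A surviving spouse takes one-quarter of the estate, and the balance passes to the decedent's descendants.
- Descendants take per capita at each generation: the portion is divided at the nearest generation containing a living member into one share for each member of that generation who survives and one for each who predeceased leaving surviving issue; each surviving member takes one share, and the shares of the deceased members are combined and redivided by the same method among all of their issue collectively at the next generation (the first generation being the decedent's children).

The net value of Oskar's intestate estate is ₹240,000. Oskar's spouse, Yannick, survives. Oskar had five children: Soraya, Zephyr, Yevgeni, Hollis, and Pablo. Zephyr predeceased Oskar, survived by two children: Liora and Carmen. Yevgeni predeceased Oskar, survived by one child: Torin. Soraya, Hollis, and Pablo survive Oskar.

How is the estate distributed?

Yannick takes one-quarter of ₹240,000 = ₹60,000. The remaining ₹180,000 passes to the descendants.
The descendants' portion (₹180,000) is divided at the children's generation into 5 shares of ₹36,000. Soraya, Hollis, and Pablo each take ₹36,000. The 2 shares of the deceased (Zephyr and Yevgeni) are combined into a pool of ₹72,000.
That pool (₹72,000) is divided at the grandchildren's generation equally among Liora, Carmen, and Torin: ₹24,000 each.

Yannick: ₹60,000; Soraya: ₹36,000; Liora: ₹24,000; Carmen: ₹24,000; Torin: ₹24,000; Hollis: ₹36,000; Pablo: ₹36,000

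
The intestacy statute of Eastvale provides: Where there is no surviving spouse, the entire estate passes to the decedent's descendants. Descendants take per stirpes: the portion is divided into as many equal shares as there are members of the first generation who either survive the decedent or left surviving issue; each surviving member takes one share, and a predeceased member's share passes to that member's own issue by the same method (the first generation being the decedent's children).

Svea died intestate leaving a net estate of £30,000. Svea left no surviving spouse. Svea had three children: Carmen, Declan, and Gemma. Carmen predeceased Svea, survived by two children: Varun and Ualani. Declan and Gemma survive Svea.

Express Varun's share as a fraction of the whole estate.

The entire £30,000 passes to the descendants.
That amount (£30,000) is divided into 3 shares of £10,000: Declan and Gemma each take £10,000; Carmen's £10,000 share passes to Carmen's issue.
Carmen's share (£10,000) is divided into 2 shares of £5,000: Varun and Ualani each take £5,000.

Varun receives 1/6 of the estate.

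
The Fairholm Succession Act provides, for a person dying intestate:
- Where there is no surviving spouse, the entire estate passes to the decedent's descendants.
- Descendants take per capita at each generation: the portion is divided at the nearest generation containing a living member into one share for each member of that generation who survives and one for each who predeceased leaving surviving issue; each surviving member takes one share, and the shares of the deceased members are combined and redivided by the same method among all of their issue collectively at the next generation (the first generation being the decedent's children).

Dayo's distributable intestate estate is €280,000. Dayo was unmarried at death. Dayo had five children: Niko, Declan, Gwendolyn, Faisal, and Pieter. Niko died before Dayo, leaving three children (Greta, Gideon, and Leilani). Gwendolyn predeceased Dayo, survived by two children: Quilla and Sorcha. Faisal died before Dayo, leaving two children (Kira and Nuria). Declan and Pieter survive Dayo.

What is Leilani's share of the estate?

The entire €280,000 passes to the descendants.
That amount (€280,000) is divided at the children's generation into 5 shares of €56,000. Declan and Pieter each take €56,000. The 3 shares of the deceased (Niko, Gwendolyn, and Faisal) are combined into a pool of €168,000.
That pool (€168,000) is divided at the grandchildren's generation equally among Greta, Gideon, Leilani, Quilla, Sorcha, Kira, and Nuria: €24,000 each.

Leilani receives €24,000.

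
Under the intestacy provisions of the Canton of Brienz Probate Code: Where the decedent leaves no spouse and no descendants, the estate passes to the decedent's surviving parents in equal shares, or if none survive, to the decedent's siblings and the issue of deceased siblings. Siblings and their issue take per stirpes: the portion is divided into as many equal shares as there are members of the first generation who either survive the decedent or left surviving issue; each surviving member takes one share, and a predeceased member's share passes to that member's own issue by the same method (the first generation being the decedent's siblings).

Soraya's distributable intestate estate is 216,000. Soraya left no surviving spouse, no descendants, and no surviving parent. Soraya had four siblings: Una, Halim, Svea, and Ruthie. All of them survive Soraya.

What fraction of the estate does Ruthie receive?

The entire 216,000 passes to the siblings and their issue.
That amount (216,000) is divided into 4 shares of 54,000: Una, Halim, Svea, and Ruthie each take 54,000.

Ruthie receives 1/4 of the estate.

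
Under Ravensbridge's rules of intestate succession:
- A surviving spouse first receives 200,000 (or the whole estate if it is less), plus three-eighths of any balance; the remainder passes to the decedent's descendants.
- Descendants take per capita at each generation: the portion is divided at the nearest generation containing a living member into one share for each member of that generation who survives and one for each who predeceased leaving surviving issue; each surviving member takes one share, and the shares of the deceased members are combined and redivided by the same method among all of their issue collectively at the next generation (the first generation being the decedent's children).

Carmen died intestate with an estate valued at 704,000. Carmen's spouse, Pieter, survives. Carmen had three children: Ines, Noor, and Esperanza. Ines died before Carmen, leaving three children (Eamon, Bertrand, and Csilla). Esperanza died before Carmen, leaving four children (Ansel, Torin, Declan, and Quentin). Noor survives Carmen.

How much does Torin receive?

Torin receives 30,000.

Pieter first takes 200,000, leaving a balance of 504,000. Pieter then takes three-eighths of the balance (189,000), for a total of 389,000. The remaining 315,000 passes to the descendants.
The descendants' portion (315,000) is divided at the children's generation into 3 shares of 105,000. Noor takes 105,000. The 2 shares of the deceased (Ines and Esperanza) are combined into a pool of 210,000.
That pool (210,000) is divided at the grandchildren's generation equally among Eamon, Bertrand, Csilla, Ansel, Torin, Declan, and Quentin: 30,000 each.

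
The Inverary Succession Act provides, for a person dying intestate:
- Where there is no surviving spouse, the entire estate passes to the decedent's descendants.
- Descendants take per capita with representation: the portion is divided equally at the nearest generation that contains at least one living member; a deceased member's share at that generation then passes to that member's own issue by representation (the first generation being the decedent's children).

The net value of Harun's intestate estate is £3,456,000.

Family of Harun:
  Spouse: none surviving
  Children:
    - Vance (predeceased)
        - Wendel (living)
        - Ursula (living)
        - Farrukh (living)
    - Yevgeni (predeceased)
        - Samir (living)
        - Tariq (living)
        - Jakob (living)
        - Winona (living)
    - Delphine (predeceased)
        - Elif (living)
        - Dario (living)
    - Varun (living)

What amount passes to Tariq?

Tariq receives £216,000.

The entire £3,456,000 passes to the descendants.
That amount (£3,456,000) is divided into 4 shares of £864,000: Varun takes £864,000; Vance's £864,000 share passes to Vance's issue; Yevgeni's £864,000 share passes to Yevgeni's issue; Delphine's £864,000 share passes to Delphine's issue.
Vance's share (£864,000) is divided into 3 shares of £288,000: Wendel, Ursula, and Farrukh each take £288,000.
Yevgeni's share (£864,000) is divided into 4 shares of £216,000: Samir, Tariq, Jakob, and Winona each take £216,000.
Delphine's share (£864,000) is divided into 2 shares of £432,000: Elif and Dario each take £432,000.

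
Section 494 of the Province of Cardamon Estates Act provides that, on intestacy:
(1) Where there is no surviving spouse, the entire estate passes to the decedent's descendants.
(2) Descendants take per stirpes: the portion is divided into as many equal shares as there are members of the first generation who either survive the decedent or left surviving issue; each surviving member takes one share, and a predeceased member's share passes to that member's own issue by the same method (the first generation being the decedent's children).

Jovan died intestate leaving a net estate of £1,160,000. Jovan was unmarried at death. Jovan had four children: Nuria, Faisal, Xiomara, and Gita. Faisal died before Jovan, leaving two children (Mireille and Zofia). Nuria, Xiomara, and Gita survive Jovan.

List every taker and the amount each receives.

The entire £1,160,000 passes to the descendants.
That amount (£1,160,000) is divided into 4 shares of £290,000: Nuria, Xiomara, and Gita each take £290,000; Faisal's £290,000 share passes to Faisal's issue.
Faisal's share (£290,000) is divided into 2 shares of £145,000: Mireille and Zofia each take £145,000.

Nuria: £290,000; Mireille: £145,000; Zofia: £145,000; Xiomara: £290,000; Gita: £290,000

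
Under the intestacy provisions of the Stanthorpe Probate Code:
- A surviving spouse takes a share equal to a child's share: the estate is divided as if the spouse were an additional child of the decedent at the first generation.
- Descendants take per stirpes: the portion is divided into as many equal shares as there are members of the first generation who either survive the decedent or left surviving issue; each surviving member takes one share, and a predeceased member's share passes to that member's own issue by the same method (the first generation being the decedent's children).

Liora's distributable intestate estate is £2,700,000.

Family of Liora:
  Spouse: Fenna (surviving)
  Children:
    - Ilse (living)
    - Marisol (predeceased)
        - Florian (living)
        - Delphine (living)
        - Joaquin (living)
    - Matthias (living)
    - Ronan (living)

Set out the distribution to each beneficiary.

Fenna: £540,000; Ilse: £540,000; Florian: £180,000; Delphine: £180,000; Joaquin: £180,000; Matthias: £540,000; Ronan: £540,000

The spouse counts as an additional share at the children's level, so there are 5 primary shares of £540,000. Fenna takes one such share (£540,000).
The children's combined portion (£2,160,000) is divided into 4 shares of £540,000: Ilse, Matthias, and Ronan each take £540,000; Marisol's £540,000 share passes to Marisol's issue.
Marisol's share (£540,000) is divided into 3 shares of £180,000: Florian, Delphine, and Joaquin each take £180,000.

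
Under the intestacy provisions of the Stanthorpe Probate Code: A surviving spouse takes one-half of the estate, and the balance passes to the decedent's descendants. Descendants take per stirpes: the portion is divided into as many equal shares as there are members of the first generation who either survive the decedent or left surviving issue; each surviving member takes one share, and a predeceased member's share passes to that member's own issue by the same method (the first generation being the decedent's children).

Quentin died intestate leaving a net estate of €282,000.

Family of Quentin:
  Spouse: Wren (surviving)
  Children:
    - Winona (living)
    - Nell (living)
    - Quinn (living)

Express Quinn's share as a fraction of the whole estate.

Quinn receives 1/6 of the estate.

Wren takes one-half of €282,000 = €141,000. The remaining €141,000 passes to the descendants.
The descendants' portion (€141,000) is divided into 3 shares of €47,000: Winona, Nell, and Quinn each take €47,000.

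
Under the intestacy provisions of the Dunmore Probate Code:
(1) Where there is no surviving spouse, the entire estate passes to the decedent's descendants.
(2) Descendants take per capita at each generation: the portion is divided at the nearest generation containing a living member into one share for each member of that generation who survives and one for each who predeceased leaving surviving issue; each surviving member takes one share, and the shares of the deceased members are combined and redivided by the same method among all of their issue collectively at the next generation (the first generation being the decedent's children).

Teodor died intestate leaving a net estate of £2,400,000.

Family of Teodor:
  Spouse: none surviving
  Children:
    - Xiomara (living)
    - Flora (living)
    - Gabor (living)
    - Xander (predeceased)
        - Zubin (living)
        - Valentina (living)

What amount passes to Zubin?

The entire £2,400,000 passes to the descendants.
That amount (£2,400,000) is divided at the children's generation into 4 shares of £600,000. Xiomara, Flora, and Gabor each take £600,000. The remaining share for the deceased Xander (£600,000) is carried to the next generation.
That pool (£600,000) is divided at the grandchildren's generation equally among Zubin and Valentina: £300,000 each.

Zubin receives £300,000.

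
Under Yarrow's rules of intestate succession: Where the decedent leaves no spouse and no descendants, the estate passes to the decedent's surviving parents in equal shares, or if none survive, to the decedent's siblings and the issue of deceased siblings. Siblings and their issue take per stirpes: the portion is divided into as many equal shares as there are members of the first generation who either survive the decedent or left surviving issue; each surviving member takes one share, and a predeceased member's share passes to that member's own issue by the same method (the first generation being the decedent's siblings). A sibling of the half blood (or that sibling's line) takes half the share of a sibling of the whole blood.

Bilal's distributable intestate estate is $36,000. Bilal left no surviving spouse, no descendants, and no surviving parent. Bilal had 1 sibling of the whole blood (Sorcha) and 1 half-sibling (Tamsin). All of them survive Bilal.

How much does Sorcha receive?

Sorcha receives $24,000.

The entire $36,000 passes to the siblings and their issue.
Counting each half-blood sibling's line as half a unit, there are 3/2 units in $36,000, so one unit is $24,000. Whole-blood lines (Sorcha) take $24,000 each; half-blood lines (Tamsin) take $12,000 each.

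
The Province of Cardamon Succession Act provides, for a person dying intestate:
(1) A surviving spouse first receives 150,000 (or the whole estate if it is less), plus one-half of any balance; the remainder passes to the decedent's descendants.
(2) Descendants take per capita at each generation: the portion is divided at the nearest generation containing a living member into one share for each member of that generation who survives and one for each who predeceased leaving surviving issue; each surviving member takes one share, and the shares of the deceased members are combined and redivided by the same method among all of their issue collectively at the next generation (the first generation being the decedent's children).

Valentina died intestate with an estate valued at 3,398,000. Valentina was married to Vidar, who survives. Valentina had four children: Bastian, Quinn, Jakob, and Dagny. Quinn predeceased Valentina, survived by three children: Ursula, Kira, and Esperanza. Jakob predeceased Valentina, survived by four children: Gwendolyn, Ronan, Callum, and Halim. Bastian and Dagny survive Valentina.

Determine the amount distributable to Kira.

Vidar first takes 150,000, leaving a balance of 3,248,000. Vidar then takes one-half of the balance (1,624,000), for a total of 1,774,000. The remaining 1,624,000 passes to the descendants.
The descendants' portion (1,624,000) is divided at the children's generation into 4 shares of 406,000. Bastian and Dagny each take 406,000. The 2 shares of the deceased (Quinn and Jakob) are combined into a pool of 812,000.
That pool (812,000) is divided at the grandchildren's generation equally among Ursula, Kira, Esperanza, Gwendolyn, Ronan, Callum, and Halim: 116,000 each.

Kira receives 116,000.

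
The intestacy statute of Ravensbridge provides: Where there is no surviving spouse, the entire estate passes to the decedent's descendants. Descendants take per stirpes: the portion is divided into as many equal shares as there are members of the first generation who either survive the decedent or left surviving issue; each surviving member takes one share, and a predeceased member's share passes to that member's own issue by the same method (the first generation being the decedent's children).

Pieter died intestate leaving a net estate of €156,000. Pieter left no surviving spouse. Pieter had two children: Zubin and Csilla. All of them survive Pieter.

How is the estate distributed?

The entire €156,000 passes to the descendants.
That amount (€156,000) is divided into 2 shares of €78,000: Zubin and Csilla each take €78,000.

Zubin: €78,000; Csilla: €78,000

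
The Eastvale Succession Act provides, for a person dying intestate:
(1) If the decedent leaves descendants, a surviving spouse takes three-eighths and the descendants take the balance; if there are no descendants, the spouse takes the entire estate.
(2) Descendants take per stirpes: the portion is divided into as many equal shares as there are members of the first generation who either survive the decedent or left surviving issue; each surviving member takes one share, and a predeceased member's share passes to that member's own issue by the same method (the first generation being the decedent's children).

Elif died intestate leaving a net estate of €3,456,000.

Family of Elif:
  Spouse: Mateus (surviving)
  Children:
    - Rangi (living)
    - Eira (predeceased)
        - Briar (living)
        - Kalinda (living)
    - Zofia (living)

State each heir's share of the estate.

Mateus takes three-eighths of €3,456,000 = €1,296,000. The remaining €2,160,000 passes to the descendants.
The descendants' portion (€2,160,000) is divided into 3 shares of €720,000: Rangi and Zofia each take €720,000; Eira's €720,000 share passes to Eira's issue.
Eira's share (€720,000) is divided into 2 shares of €360,000: Briar and Kalinda each take €360,000.

Mateus: €1,296,000; Rangi: €720,000; Briar: €360,000; Kalinda: €360,000; Zofia: €720,000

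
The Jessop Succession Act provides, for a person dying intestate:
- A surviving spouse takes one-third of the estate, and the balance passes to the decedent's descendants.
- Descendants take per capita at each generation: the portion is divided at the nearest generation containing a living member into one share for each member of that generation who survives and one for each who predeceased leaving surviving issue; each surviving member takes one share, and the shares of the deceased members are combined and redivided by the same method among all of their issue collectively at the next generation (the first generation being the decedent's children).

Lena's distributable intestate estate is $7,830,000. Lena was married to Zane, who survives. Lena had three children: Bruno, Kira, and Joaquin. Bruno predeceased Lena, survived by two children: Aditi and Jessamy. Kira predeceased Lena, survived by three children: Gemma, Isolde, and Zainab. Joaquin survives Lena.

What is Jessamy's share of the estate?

Jessamy receives $696,000.

Zane takes one-third of $7,830,000 = $2,610,000. The remaining $5,220,000 passes to the descendants.
The descendants' portion ($5,220,000) is divided at the children's generation into 3 shares of $1,740,000. Joaquin takes $1,740,000. The 2 shares of the deceased (Bruno and Kira) are combined into a pool of $3,480,000.
That pool ($3,480,000) is divided at the grandchildren's generation equally among Aditi, Jessamy, Gemma, Isolde, and Zainab: $696,000 each.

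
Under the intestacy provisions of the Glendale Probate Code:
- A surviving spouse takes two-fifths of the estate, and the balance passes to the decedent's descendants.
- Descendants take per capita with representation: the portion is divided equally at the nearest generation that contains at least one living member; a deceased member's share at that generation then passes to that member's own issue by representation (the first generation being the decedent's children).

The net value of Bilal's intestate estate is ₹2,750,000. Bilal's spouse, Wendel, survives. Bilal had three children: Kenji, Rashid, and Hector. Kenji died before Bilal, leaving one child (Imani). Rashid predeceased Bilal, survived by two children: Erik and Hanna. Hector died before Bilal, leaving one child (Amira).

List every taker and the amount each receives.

Wendel takes two-fifths of ₹2,750,000 = ₹1,100,000. The remaining ₹1,650,000 passes to the descendants.
No child survives, so the initial division is made at the grandchildren's generation.
The descendants' portion (₹1,650,000) is divided into 4 shares of ₹412,500: Imani, Erik, Hanna, and Amira each take ₹412,500.

Wendel: ₹1,100,000; Imani: ₹412,500; Erik: ₹412,500; Hanna: ₹412,500; Amira: ₹412,500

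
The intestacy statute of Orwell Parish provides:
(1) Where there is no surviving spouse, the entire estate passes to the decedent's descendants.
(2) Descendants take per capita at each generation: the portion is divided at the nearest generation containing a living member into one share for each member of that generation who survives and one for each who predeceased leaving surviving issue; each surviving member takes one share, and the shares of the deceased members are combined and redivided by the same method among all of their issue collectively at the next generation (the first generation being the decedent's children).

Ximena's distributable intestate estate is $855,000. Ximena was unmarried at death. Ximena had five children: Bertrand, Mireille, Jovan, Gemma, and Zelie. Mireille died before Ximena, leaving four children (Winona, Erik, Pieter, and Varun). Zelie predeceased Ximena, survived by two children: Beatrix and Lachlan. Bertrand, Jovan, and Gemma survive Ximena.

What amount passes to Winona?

The entire $855,000 passes to the descendants.
That amount ($855,000) is divided at the children's generation into 5 shares of $171,000. Bertrand, Jovan, and Gemma each take $171,000. The 2 shares of the deceased (Mireille and Zelie) are combined into a pool of $342,000.
That pool ($342,000) is divided at the grandchildren's generation equally among Winona, Erik, Pieter, Varun, Beatrix, and Lachlan: $57,000 each.

Winona receives $57,000.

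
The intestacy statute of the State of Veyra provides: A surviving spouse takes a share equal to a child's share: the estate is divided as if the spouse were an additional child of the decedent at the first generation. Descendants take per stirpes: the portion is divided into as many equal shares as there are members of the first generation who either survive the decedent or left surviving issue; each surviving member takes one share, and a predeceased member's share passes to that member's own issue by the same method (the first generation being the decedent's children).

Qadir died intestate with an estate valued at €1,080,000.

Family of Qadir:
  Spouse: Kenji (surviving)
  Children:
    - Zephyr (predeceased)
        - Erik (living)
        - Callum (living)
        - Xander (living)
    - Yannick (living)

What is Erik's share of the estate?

Erik receives €120,000.

The spouse counts as an additional share at the children's level, so there are 3 primary shares of €360,000. Kenji takes one such share (€360,000).
The children's combined portion (€720,000) is divided into 2 shares of €360,000: Yannick takes €360,000; Zephyr's €360,000 share passes to Zephyr's issue.
Zephyr's share (€360,000) is divided into 3 shares of €120,000: Erik, Callum, and Xander each take €120,000.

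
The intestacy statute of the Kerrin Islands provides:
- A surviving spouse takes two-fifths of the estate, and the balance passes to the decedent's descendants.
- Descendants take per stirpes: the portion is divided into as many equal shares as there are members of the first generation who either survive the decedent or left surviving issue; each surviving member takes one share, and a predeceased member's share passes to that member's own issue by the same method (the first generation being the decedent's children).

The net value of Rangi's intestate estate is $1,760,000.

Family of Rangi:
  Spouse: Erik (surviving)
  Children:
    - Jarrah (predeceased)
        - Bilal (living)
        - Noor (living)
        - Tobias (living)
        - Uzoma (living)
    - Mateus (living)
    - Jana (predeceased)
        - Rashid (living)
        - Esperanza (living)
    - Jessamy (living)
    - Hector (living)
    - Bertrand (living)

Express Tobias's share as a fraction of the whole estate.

Erik takes two-fifths of $1,760,000 = $704,000. The remaining $1,056,000 passes to the descendants.
The descendants' portion ($1,056,000) is divided into 6 shares of $176,000: Mateus, Jessamy, Hector, and Bertrand each take $176,000; Jarrah's $176,000 share passes to Jarrah's issue; Jana's $176,000 share passes to Jana's issue.
Jarrah's share ($176,000) is divided into 4 shares of $44,000: Bilal, Noor, Tobias, and Uzoma each take $44,000.
Jana's share ($176,000) is divided into 2 shares of $88,000: Rashid and Esperanza each take $88,000.

Tobias receives 1/40 of the estate.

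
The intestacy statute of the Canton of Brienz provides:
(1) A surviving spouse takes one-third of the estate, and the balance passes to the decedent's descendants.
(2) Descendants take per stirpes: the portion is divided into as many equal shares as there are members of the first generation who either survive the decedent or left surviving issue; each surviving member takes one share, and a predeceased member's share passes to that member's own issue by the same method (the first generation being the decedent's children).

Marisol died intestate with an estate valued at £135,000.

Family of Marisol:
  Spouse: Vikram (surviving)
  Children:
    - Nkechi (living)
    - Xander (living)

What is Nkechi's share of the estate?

Nkechi receives £45,000.

Vikram takes one-third of £135,000 = £45,000. The remaining £90,000 passes to the descendants.
The descendants' portion (£90,000) is divided into 2 shares of £45,000: Nkechi and Xander each take £45,000.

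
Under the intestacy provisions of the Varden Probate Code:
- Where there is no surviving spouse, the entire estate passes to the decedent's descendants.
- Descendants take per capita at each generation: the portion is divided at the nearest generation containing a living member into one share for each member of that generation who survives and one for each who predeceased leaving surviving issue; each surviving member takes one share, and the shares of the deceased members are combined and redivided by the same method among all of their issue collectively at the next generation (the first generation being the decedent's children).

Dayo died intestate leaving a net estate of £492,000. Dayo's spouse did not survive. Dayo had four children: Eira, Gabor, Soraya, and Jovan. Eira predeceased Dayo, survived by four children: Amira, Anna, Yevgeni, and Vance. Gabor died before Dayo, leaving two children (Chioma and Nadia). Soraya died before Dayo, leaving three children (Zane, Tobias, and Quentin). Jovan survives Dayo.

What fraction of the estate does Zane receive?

The entire £492,000 passes to the descendants.
That amount (£492,000) is divided at the children's generation into 4 shares of £123,000. Jovan takes £123,000. The 3 shares of the deceased (Eira, Gabor, and Soraya) are combined into a pool of £369,000.
That pool (£369,000) is divided at the grandchildren's generation equally among Amira, Anna, Yevgeni, Vance, Chioma, Nadia, Zane, Tobias, and Quentin: £41,000 each.

Zane receives 1/12 of the estate.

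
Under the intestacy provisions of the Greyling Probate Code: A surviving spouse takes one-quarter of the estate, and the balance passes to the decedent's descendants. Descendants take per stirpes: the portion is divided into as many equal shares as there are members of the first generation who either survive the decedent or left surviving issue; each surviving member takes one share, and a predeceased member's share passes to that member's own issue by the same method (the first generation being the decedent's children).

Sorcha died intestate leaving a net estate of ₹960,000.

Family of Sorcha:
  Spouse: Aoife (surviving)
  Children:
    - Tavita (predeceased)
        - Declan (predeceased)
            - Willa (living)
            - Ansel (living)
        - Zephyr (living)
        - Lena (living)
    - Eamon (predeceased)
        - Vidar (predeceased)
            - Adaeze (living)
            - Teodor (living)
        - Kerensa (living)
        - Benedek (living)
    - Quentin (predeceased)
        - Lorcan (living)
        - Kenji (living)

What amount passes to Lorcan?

Aoife takes one-quarter of ₹960,000 = ₹240,000. The remaining ₹720,000 passes to the descendants.
The descendants' portion (₹720,000) is divided into 3 shares of ₹240,000: Tavita's ₹240,000 share passes to Tavita's issue; Eamon's ₹240,000 share passes to Eamon's issue; Quentin's ₹240,000 share passes to Quentin's issue.
Tavita's share (₹240,000) is divided into 3 shares of ₹80,000: Zephyr and Lena each take ₹80,000; Declan's ₹80,000 share passes to Declan's issue.
Declan's share (₹80,000) is divided into 2 shares of ₹40,000: Willa and Ansel each take ₹40,000.
Eamon's share (₹240,000) is divided into 3 shares of ₹80,000: Kerensa and Benedek each take ₹80,000; Vidar's ₹80,000 share passes to Vidar's issue.
Vidar's share (₹80,000) is divided into 2 shares of ₹40,000: Adaeze and Teodor each take ₹40,000.
Quentin's share (₹240,000) is divided into 2 shares of ₹120,000: Lorcan and Kenji each take ₹120,000.

Lorcan receives ₹120,000.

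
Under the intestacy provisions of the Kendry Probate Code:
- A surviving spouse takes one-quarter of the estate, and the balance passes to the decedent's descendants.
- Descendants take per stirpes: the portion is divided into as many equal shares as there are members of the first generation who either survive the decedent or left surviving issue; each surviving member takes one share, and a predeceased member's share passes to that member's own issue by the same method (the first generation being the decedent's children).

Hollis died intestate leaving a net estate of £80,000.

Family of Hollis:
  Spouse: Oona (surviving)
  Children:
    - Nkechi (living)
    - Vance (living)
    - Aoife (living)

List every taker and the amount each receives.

Oona takes one-quarter of £80,000 = £20,000. The remaining £60,000 passes to the descendants.
The descendants' portion (£60,000) is divided into 3 shares of £20,000: Nkechi, Vance, and Aoife each take £20,000.

Oona: £20,000; Nkechi: £20,000; Vance: £20,000; Aoife: £20,000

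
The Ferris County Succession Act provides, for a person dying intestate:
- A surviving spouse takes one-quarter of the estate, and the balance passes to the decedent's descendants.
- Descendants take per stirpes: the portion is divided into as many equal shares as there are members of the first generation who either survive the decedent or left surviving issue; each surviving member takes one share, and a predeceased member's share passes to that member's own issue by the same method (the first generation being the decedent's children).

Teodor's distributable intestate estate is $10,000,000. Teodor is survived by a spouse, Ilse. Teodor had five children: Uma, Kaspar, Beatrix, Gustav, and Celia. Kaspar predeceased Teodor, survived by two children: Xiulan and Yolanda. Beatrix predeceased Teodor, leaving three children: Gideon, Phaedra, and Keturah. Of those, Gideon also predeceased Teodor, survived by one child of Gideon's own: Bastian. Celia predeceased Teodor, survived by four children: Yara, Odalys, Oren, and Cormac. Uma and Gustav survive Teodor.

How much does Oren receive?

Oren receives $375,000.

Ilse takes one-quarter of $10,000,000 = $2,500,000. The remaining $7,500,000 passes to the descendants.
The descendants' portion ($7,500,000) is divided into 5 shares of $1,500,000: Uma and Gustav each take $1,500,000; Kaspar's $1,500,000 share passes to Kaspar's issue; Beatrix's $1,500,000 share passes to Beatrix's issue; Celia's $1,500,000 share passes to Celia's issue.
Kaspar's share ($1,500,000) is divided into 2 shares of $750,000: Xiulan and Yolanda each take $750,000.
Beatrix's share ($1,500,000) is divided into 3 shares of $500,000: Phaedra and Keturah each take $500,000; Gideon's $500,000 share passes to Gideon's issue.
Gideon's share ($500,000) passes entirely to Bastian.
Celia's share ($1,500,000) is divided into 4 shares of $375,000: Yara, Odalys, Oren, and Cormac each take $375,000.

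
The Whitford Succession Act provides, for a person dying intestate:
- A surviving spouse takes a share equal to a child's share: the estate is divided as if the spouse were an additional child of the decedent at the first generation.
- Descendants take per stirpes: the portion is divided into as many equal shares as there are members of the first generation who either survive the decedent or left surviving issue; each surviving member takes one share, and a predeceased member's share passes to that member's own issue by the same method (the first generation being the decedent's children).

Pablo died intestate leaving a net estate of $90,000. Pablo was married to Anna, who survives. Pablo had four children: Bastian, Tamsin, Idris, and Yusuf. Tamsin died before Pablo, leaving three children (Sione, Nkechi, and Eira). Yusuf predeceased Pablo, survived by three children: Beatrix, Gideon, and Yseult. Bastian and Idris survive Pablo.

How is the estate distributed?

The spouse counts as an additional share at the children's level, so there are 5 primary shares of $18,000. Anna takes one such share ($18,000).
The children's combined portion ($72,000) is divided into 4 shares of $18,000: Bastian and Idris each take $18,000; Tamsin's $18,000 share passes to Tamsin's issue; Yusuf's $18,000 share passes to Yusuf's issue.
Tamsin's share ($18,000) is divided into 3 shares of $6,000: Sione, Nkechi, and Eira each take $6,000.
Yusuf's share ($18,000) is divided into 3 shares of $6,000: Beatrix, Gideon, and Yseult each take $6,000.

Anna: $18,000; Bastian: $18,000; Sione: $6,000; Nkechi: $6,000; Eira: $6,000; Idris: $18,000; Beatrix: $6,000; Gideon: $6,000; Yseult: $6,000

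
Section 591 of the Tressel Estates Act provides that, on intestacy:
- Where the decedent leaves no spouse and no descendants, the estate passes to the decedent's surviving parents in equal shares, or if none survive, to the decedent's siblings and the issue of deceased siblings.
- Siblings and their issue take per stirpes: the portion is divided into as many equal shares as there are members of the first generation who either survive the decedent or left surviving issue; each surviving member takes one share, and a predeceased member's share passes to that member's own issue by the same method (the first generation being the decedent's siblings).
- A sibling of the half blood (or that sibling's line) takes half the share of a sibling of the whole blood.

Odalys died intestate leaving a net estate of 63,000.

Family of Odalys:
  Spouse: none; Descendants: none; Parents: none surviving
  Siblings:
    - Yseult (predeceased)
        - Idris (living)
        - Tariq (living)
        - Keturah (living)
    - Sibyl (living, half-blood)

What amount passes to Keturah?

The entire 63,000 passes to the siblings and their issue.
Counting each half-blood sibling's line as half a unit, there are 3/2 units in 63,000, so one unit is 42,000. Whole-blood lines (Yseult) take 42,000 each; half-blood lines (Sibyl) take 21,000 each.
Yseult's share (42,000) is divided into 3 shares of 14,000: Idris, Tariq, and Keturah each take 14,000.

Keturah receives 14,000.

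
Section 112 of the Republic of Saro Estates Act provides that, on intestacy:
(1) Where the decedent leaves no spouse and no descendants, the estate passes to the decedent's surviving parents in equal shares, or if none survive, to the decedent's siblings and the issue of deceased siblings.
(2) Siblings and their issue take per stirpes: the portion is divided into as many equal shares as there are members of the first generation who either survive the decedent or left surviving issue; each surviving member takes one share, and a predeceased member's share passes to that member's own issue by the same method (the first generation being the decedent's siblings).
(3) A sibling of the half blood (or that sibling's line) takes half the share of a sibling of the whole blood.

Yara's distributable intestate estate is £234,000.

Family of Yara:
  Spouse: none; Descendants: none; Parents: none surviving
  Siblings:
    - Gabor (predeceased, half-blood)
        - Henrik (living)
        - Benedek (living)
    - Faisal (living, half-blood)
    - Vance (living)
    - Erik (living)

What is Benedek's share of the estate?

The entire £234,000 passes to the siblings and their issue.
Counting each half-blood sibling's line as half a unit, there are 3 units in £234,000, so one unit is £78,000. Whole-blood lines (Vance and Erik) take £78,000 each; half-blood lines (Gabor and Faisal) take £39,000 each.
Gabor's share (£39,000) is divided into 2 shares of £19,500: Henrik and Benedek each take £19,500.

Benedek receives £19,500.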